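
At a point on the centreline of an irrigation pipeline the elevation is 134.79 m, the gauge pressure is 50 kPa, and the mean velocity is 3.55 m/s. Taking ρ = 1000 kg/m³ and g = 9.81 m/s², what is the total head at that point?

Pressure head ψ = P/(ρg) = 50×1000 / (1000 × 9.81) = 5.10 m.
Velocity head = v²/(2g) = 3.55² / (2 × 9.81) = 0.642 m.
h = z + ψ + v²/(2g) = 134.79 + 5.10 + 0.642 = 140.53 m.

h ≈ 140.53 m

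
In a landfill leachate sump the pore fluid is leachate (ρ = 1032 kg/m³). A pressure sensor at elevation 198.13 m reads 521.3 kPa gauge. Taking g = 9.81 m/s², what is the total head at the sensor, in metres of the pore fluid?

h ≈ 249.62 m

ψ = P/(ρg) = 521.3×1000 / (1032 × 9.81) = 51.49 m.
h = z + ψ = 198.13 + 51.49 = 249.62 m.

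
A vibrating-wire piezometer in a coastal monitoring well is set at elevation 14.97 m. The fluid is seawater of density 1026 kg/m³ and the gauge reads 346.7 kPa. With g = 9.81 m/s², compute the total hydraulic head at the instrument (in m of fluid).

h ≈ 49.42 m

ψ = P/(ρg) = 346.7×1000 / (1026 × 9.81) = 34.45 m.
h = z + ψ = 14.97 + 34.45 = 49.42 m.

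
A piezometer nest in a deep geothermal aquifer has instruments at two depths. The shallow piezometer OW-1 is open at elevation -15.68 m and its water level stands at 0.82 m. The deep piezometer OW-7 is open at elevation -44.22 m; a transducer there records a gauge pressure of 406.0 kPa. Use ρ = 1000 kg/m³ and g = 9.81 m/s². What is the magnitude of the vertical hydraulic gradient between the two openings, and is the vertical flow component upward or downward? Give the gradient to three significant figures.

Total head at OW-1: h = 0.82 m (water level in the standpipe).
Pressure head at OW-7: ψ = P/(ρg) = 406.0×1000 / (1000 × 9.81) = 41.39 m.
Total head at OW-7: h = z + ψ = -44.22 + 41.39 = -2.83 m.
Δh = h(OW-1) − h(OW-7) = 0.82 − (-2.83) = 3.65 m.
Vertical separation Δz = -15.68 − (-44.22) = 28.54 m.
|i_v| = |Δh| / Δz = 3.65 / 28.54 = 0.128.
Head is higher in the shallow piezometer, so vertical flow is downward (recharge condition).

|i_v| ≈ 0.128; vertical flow is downward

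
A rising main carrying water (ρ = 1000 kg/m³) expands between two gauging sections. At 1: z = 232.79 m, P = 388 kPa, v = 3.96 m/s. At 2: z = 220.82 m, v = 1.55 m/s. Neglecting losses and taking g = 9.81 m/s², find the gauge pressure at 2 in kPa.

P₂ ≈ 512 kPa

Pressure head at 1: ψ₁ = P₁/(ρg) = 388×1000 / (1000 × 9.81) = 39.55 m.
Velocity heads: v₁²/2g = 3.96²/19.62 = 0.799 m; v₂²/2g = 1.55²/19.62 = 0.122 m.
Total head H = z₁ + ψ₁ + v₁²/2g = 232.79 + 39.55 + 0.799 = 273.14 m.
ψ₂ = H − z₂ − v₂²/2g = 273.14 − 220.82 − 0.122 = 52.20 m.
P₂ = ρgψ₂ = 1000 × 9.81 × 52.20 ≈ 512 kPa.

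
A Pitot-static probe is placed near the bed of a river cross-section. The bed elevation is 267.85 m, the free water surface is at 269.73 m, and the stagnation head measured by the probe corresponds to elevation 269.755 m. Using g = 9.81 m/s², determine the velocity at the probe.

Near the bed, under hydrostatic conditions, the piezometric head (z + ψ) equals the free-surface elevation, 269.73 m.
Velocity head = total − piezometric = 269.755 − 269.73 = 0.025 m.
v = √(2g·h_v) = √(2 × 9.81 × 0.025) = 0.700 m/s.

v ≈ 0.700 m/s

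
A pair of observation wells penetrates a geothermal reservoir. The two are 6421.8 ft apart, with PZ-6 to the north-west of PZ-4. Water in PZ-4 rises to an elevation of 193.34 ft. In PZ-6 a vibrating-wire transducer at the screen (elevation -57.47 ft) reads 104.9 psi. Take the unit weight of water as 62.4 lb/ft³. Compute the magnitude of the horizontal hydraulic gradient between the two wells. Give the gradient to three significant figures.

i ≈ 0.00136

Total head at PZ-4: h = 193.34 ft (water level in the piezometer is the total head).
Pressure head at PZ-6: ψ = 144·P/γ = 144 × 104.9 / 62.4 = 242.08 ft.
Total head at PZ-6: h = z + ψ = -57.47 + 242.08 = 184.61 ft.
Head difference: h(PZ-4) − h(PZ-6) = 193.34 − 184.61 = 8.73 ft.
Hydraulic gradient: i = |Δh| / L = 8.73 / 6421.8 = 0.00136.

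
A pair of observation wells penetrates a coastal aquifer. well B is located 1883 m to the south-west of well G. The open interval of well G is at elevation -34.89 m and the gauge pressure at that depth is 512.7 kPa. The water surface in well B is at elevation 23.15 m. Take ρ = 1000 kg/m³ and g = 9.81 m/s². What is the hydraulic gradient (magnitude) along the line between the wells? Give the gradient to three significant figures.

Pressure head at well G: ψ = P/(ρg) = 512.7×1000 / (1000 × 9.81) = 52.26 m.
Total head at well G: h = z + ψ = -34.89 + 52.26 = 17.37 m.
Total head at well B: h = 23.15 m (water level in the piezometer is the total head).
Head difference: h(well G) − h(well B) = 17.37 − 23.15 = -5.78 m.
Hydraulic gradient: i = |Δh| / L = 5.78 / 1883 = 0.00307.

i ≈ 0.00307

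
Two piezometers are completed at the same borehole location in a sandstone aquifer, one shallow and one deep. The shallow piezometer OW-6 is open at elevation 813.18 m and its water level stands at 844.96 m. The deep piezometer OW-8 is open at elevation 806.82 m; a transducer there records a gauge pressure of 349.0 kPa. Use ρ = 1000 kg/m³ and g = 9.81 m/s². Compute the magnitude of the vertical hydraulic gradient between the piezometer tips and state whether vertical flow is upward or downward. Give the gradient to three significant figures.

|i_v| ≈ 0.403; vertical flow is downward

Total head at OW-6: h = 844.96 m (water level in the standpipe).
Pressure head at OW-8: ψ = P/(ρg) = 349.0×1000 / (1000 × 9.81) = 35.58 m.
Total head at OW-8: h = z + ψ = 806.82 + 35.58 = 842.40 m.
Δh = h(OW-6) − h(OW-8) = 844.96 − 842.40 = 2.56 m.
Vertical separation Δz = 813.18 − 806.82 = 6.36 m.
|i_v| = |Δh| / Δz = 2.56 / 6.36 = 0.403.
Head is higher in the shallow piezometer, so vertical flow is downward (recharge condition).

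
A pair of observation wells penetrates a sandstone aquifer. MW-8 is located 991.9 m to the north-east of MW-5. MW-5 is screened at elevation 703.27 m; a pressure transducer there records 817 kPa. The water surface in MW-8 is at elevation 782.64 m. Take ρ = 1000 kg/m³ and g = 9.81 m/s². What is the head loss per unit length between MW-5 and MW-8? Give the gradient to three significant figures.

i ≈ 0.00394 m/m

Pressure head at MW-5: ψ = P/(ρg) = 817×1000 / (1000 × 9.81) = 83.28 m.
Total head at MW-5: h = z + ψ = 703.27 + 83.28 = 786.55 m.
Total head at MW-8: h = 782.64 m (water level in the piezometer is the total head).
Head difference: h(MW-5) − h(MW-8) = 786.55 − 782.64 = 3.91 m.
Hydraulic gradient: i = |Δh| / L = 3.91 / 991.9 = 0.00394.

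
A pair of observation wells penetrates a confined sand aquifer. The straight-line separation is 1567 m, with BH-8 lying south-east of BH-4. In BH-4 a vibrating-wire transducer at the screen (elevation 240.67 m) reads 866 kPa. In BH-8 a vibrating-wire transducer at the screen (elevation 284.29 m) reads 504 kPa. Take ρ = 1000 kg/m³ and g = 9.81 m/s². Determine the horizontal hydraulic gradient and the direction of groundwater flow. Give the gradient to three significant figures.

i ≈ 0.00429; groundwater flows toward the north-west

Pressure head at BH-4: ψ = P/(ρg) = 866×1000 / (1000 × 9.81) = 88.28 m.
Total head at BH-4: h = z + ψ = 240.67 + 88.28 = 328.95 m.
Pressure head at BH-8: ψ = P/(ρg) = 504×1000 / (1000 × 9.81) = 51.38 m.
Total head at BH-8: h = z + ψ = 284.29 + 51.38 = 335.67 m.
Head difference: h(BH-4) − h(BH-8) = 328.95 − 335.67 = -6.72 m.
Hydraulic gradient: i = |Δh| / L = 6.72 / 1567 = 0.00429.
Flow is from higher to lower head: from BH-8 toward BH-4, i.e. toward the north-west.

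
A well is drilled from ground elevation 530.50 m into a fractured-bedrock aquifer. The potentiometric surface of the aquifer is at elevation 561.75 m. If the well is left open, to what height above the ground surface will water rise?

Water rises to the potentiometric surface, so the rise above ground = 561.75 − 530.50 = 31.25 m.

≈ 31.25 m above ground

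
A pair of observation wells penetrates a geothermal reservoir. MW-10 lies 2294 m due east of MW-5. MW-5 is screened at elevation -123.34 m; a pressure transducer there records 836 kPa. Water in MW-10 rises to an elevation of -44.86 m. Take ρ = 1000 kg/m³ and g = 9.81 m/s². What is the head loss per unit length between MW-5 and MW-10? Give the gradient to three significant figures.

i ≈ 0.00294 m/m

Pressure head at MW-5: ψ = P/(ρg) = 836×1000 / (1000 × 9.81) = 85.22 m.
Total head at MW-5: h = z + ψ = -123.34 + 85.22 = -38.12 m.
Total head at MW-10: h = -44.86 m (water level in the piezometer is the total head).
Head difference: h(MW-5) − h(MW-10) = -38.12 − (-44.86) = 6.74 m.
Hydraulic gradient: i = |Δh| / L = 6.74 / 2294 = 0.00294.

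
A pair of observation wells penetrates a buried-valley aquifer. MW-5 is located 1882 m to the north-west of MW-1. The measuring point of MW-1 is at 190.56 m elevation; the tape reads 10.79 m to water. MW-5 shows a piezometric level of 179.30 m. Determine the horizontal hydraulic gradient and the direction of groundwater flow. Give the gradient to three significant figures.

Total head at MW-1: h = 190.56 − 10.79 = 179.77 m.
Total head at MW-5: h = 179.30 m (water level in the piezometer is the total head).
Head difference: h(MW-1) − h(MW-5) = 179.77 − 179.30 = 0.47 m.
Hydraulic gradient: i = |Δh| / L = 0.47 / 1882 = 0.000250.
Flow is from higher to lower head: from MW-1 toward MW-5, i.e. toward the north-west.

i ≈ 0.000250; groundwater flows toward the north-west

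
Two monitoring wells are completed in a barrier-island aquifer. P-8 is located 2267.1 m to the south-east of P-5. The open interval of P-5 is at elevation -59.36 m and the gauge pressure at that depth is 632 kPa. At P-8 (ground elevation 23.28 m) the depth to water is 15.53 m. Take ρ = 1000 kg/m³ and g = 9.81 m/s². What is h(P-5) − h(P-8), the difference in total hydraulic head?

Δh ≈ -2.69 m

Pressure head at P-5: ψ = P/(ρg) = 632×1000 / (1000 × 9.81) = 64.42 m.
Total head at P-5: h = z + ψ = -59.36 + 64.42 = 5.06 m.
Total head at P-8: h = 23.28 − 15.53 = 7.75 m.
Head difference: h(P-5) − h(P-8) = 5.06 − 7.75 = -2.69 m.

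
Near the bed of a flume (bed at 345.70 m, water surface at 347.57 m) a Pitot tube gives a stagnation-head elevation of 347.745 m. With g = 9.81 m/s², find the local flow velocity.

Near the bed, under hydrostatic conditions, the piezometric head (z + ψ) equals the free-surface elevation, 347.57 m.
Velocity head = total − piezometric = 347.745 − 347.57 = 0.175 m.
v = √(2g·h_v) = √(2 × 9.81 × 0.175) = 1.85 m/s.

v ≈ 1.85 m/s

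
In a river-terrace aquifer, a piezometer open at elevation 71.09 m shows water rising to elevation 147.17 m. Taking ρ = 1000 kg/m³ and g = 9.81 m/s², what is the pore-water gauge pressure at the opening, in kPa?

Pressure head ψ = h − z = 147.17 − 71.09 = 76.08 m.
P = ρgψ = 1000 × 9.81 × 76.08 = 746345 Pa ≈ 746 kPa.

P ≈ 746 kPa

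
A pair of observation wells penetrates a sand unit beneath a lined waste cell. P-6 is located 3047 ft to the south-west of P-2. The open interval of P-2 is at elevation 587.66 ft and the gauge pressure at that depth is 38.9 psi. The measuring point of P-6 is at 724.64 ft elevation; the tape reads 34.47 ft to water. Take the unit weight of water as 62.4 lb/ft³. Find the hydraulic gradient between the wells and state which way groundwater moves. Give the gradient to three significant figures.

i ≈ 0.00418; groundwater flows toward the north-east

Pressure head at P-2: ψ = 144·P/γ = 144 × 38.9 / 62.4 = 89.77 ft.
Total head at P-2: h = z + ψ = 587.66 + 89.77 = 677.43 ft.
Total head at P-6: h = 724.64 − 34.47 = 690.17 ft.
Head difference: h(P-2) − h(P-6) = 677.43 − 690.17 = -12.74 ft.
Hydraulic gradient: i = |Δh| / L = 12.74 / 3047 = 0.00418.
Flow is from higher to lower head: from P-6 toward P-2, i.e. toward the north-east.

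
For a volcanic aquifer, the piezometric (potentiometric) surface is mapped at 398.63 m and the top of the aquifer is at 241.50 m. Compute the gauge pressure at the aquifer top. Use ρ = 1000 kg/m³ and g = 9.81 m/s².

Pressure head at the aquifer top: ψ = h − z = 398.63 − 241.50 = 157.13 m.
P = ρgψ = 1000 × 9.81 × 157.13 = 1541445 Pa ≈ 1540 kPa.

P ≈ 1540 kPa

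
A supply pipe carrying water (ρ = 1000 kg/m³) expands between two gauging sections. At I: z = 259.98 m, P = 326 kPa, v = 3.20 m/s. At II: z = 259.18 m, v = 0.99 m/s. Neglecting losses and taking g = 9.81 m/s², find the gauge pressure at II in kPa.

P₂ ≈ 338 kPa

Pressure head at I: ψ₁ = P₁/(ρg) = 326×1000 / (1000 × 9.81) = 33.23 m.
Velocity heads: v₁²/2g = 3.20²/19.62 = 0.522 m; v₂²/2g = 0.99²/19.62 = 0.050 m.
Total head H = z₁ + ψ₁ + v₁²/2g = 259.98 + 33.23 + 0.522 = 293.73 m.
ψ₂ = H − z₂ − v₂²/2g = 293.73 − 259.18 − 0.050 = 34.50 m.
P₂ = ρgψ₂ = 1000 × 9.81 × 34.50 ≈ 338 kPa.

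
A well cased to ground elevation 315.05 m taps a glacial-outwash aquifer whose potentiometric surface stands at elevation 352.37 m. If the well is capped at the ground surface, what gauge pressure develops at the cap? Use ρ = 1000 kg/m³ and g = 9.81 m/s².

P ≈ 366 kPa

Head above the cap: Δh = 352.37 − 315.05 = 37.32 m.
P = ρgΔh = 1000 × 9.81 × 37.32 = 366109 Pa ≈ 366 kPa.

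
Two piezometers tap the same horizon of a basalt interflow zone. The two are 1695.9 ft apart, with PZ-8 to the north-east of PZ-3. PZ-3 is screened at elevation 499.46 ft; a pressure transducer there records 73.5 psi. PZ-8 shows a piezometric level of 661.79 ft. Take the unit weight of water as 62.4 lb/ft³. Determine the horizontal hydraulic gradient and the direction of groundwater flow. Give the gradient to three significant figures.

i ≈ 0.00430; groundwater flows toward the north-east

Pressure head at PZ-3: ψ = 144·P/γ = 144 × 73.5 / 62.4 = 169.62 ft.
Total head at PZ-3: h = z + ψ = 499.46 + 169.62 = 669.08 ft.
Total head at PZ-8: h = 661.79 ft (water level in the piezometer is the total head).
Head difference: h(PZ-3) − h(PZ-8) = 669.08 − 661.79 = 7.29 ft.
Hydraulic gradient: i = |Δh| / L = 7.29 / 1695.9 = 0.00430.
Flow is from higher to lower head: from PZ-3 toward PZ-8, i.e. toward the north-east.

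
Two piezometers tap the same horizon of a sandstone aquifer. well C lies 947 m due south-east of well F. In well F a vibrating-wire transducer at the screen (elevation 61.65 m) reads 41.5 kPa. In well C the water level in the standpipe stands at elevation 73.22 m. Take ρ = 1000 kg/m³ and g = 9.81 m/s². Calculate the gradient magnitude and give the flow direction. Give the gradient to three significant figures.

Pressure head at well F: ψ = P/(ρg) = 41.5×1000 / (1000 × 9.81) = 4.23 m.
Total head at well F: h = z + ψ = 61.65 + 4.23 = 65.88 m.
Total head at well C: h = 73.22 m (water level in the piezometer is the total head).
Head difference: h(well F) − h(well C) = 65.88 − 73.22 = -7.34 m.
Hydraulic gradient: i = |Δh| / L = 7.34 / 947 = 0.00775.
Flow is from higher to lower head: from well C toward well F, i.e. toward the north-west.

i ≈ 0.00775; groundwater flows toward the north-west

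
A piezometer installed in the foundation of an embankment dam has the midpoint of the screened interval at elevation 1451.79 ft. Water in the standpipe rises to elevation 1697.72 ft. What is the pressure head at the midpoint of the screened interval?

ψ ≈ 245.93 ft

Total head h = 1697.72 ft (the water-surface elevation in the piezometer).
Pressure head ψ = h − z = 1697.72 − 1451.79 = 245.93 ft.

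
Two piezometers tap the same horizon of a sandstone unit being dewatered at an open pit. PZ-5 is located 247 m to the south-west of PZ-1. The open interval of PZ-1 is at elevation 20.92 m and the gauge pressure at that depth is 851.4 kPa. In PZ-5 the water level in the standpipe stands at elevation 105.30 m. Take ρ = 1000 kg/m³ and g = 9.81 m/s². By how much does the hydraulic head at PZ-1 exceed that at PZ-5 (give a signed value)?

Δh ≈ 2.41 m

Pressure head at PZ-1: ψ = P/(ρg) = 851.4×1000 / (1000 × 9.81) = 86.79 m.
Total head at PZ-1: h = z + ψ = 20.92 + 86.79 = 107.71 m.
Total head at PZ-5: h = 105.30 m (water level in the piezometer is the total head).
Head difference: h(PZ-1) − h(PZ-5) = 107.71 − 105.30 = 2.41 m.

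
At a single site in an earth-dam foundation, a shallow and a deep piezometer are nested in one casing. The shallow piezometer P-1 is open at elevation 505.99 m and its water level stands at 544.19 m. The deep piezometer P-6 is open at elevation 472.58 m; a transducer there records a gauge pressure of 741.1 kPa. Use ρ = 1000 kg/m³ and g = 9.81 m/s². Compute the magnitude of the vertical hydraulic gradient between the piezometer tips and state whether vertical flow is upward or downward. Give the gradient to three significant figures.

Total head at P-1: h = 544.19 m (water level in the standpipe).
Pressure head at P-6: ψ = P/(ρg) = 741.1×1000 / (1000 × 9.81) = 75.55 m.
Total head at P-6: h = z + ψ = 472.58 + 75.55 = 548.13 m.
Δh = h(P-1) − h(P-6) = 544.19 − 548.13 = -3.94 m.
Vertical separation Δz = 505.99 − 472.58 = 33.41 m.
|i_v| = |Δh| / Δz = 3.94 / 33.41 = 0.118.
Head is higher in the deep piezometer, so vertical flow is upward (discharge condition).

|i_v| ≈ 0.118; vertical flow is upward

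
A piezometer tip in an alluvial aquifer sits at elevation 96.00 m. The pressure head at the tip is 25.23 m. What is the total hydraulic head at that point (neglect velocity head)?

h = z + ψ = 96.00 + 25.23 = 121.23 m.

h ≈ 121.23 m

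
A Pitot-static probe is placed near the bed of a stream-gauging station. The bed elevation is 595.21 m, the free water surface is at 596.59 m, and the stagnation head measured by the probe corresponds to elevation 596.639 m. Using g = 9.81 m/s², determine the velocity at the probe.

v ≈ 0.980 m/s

Near the bed, under hydrostatic conditions, the piezometric head (z + ψ) equals the free-surface elevation, 596.59 m.
Velocity head = total − piezometric = 596.639 − 596.59 = 0.049 m.
v = √(2g·h_v) = √(2 × 9.81 × 0.049) = 0.980 m/s.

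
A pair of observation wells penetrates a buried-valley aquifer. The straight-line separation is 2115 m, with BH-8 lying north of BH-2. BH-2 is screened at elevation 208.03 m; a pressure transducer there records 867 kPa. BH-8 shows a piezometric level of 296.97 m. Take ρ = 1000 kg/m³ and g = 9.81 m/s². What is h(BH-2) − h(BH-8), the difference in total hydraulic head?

Δh ≈ -0.56 m

Pressure head at BH-2: ψ = P/(ρg) = 867×1000 / (1000 × 9.81) = 88.38 m.
Total head at BH-2: h = z + ψ = 208.03 + 88.38 = 296.41 m.
Total head at BH-8: h = 296.97 m (water level in the piezometer is the total head).
Head difference: h(BH-2) − h(BH-8) = 296.41 − 296.97 = -0.56 m.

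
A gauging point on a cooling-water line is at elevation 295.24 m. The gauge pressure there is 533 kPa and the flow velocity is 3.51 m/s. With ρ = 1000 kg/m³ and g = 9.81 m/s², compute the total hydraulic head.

Pressure head ψ = P/(ρg) = 533×1000 / (1000 × 9.81) = 54.33 m.
Velocity head = v²/(2g) = 3.51² / (2 × 9.81) = 0.628 m.
h = z + ψ + v²/(2g) = 295.24 + 54.33 + 0.628 = 350.20 m.

h ≈ 350.20 m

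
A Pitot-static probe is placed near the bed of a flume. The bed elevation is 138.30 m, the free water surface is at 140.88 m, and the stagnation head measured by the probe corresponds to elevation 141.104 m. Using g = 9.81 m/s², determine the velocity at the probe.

v ≈ 2.10 m/s

Near the bed, under hydrostatic conditions, the piezometric head (z + ψ) equals the free-surface elevation, 140.88 m.
Velocity head = total − piezometric = 141.104 − 140.88 = 0.224 m.
v = √(2g·h_v) = √(2 × 9.81 × 0.224) = 2.10 m/s.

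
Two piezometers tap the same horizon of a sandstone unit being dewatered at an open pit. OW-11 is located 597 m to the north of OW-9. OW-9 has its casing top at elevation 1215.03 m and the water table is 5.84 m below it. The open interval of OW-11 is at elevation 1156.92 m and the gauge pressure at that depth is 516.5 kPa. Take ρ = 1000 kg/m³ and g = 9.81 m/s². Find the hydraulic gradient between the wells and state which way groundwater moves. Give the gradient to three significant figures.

Total head at OW-9: h = 1215.03 − 5.84 = 1209.19 m.
Pressure head at OW-11: ψ = P/(ρg) = 516.5×1000 / (1000 × 9.81) = 52.65 m.
Total head at OW-11: h = z + ψ = 1156.92 + 52.65 = 1209.57 m.
Head difference: h(OW-9) − h(OW-11) = 1209.19 − 1209.57 = -0.38 m.
Hydraulic gradient: i = |Δh| / L = 0.38 / 597 = 0.000637.
Flow is from higher to lower head: from OW-11 toward OW-9, i.e. toward the south.

i ≈ 0.000637; groundwater flows toward the south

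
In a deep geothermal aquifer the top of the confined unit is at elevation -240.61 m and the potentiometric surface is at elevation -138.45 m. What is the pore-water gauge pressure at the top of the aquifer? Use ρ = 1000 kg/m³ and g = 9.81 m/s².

P ≈ 1000 kPa

Pressure head at the aquifer top: ψ = h − z = -138.45 − (-240.61) = 102.16 m.
P = ρgψ = 1000 × 9.81 × 102.16 = 1002190 Pa ≈ 1000 kPa.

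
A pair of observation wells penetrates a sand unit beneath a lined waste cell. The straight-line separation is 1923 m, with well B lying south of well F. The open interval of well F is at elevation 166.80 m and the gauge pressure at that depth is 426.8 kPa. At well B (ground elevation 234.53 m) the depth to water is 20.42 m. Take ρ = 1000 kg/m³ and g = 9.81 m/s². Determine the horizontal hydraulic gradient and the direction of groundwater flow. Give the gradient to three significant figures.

i ≈ 0.00198; groundwater flows toward the north

Pressure head at well F: ψ = P/(ρg) = 426.8×1000 / (1000 × 9.81) = 43.51 m.
Total head at well F: h = z + ψ = 166.80 + 43.51 = 210.31 m.
Total head at well B: h = 234.53 − 20.42 = 214.11 m.
Head difference: h(well F) − h(well B) = 210.31 − 214.11 = -3.80 m.
Hydraulic gradient: i = |Δh| / L = 3.80 / 1923 = 0.00198.
Flow is from higher to lower head: from well B toward well F, i.e. toward the north.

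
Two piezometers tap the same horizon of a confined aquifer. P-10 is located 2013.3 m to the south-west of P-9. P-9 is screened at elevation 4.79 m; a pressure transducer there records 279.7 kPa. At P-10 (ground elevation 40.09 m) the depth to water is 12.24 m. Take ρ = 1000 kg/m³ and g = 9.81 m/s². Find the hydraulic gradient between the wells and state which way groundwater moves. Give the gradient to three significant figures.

i ≈ 0.00271; groundwater flows toward the south-west

Pressure head at P-9: ψ = P/(ρg) = 279.7×1000 / (1000 × 9.81) = 28.51 m.
Total head at P-9: h = z + ψ = 4.79 + 28.51 = 33.30 m.
Total head at P-10: h = 40.09 − 12.24 = 27.85 m.
Head difference: h(P-9) − h(P-10) = 33.30 − 27.85 = 5.45 m.
Hydraulic gradient: i = |Δh| / L = 5.45 / 2013.3 = 0.00271.
Flow is from higher to lower head: from P-9 toward P-10, i.e. toward the south-west.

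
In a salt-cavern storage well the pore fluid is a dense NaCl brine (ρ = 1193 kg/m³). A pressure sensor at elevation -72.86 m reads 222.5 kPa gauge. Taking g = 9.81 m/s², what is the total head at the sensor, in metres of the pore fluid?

h ≈ -53.85 m

ψ = P/(ρg) = 222.5×1000 / (1193 × 9.81) = 19.01 m.
h = z + ψ = -72.86 + 19.01 = -53.85 m.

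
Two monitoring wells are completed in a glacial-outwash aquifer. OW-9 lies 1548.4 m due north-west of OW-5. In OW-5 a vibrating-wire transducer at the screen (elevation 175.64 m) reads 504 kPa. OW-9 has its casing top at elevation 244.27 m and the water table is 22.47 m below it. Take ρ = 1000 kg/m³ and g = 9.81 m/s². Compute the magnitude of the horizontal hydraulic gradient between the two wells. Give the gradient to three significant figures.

Pressure head at OW-5: ψ = P/(ρg) = 504×1000 / (1000 × 9.81) = 51.38 m.
Total head at OW-5: h = z + ψ = 175.64 + 51.38 = 227.02 m.
Total head at OW-9: h = 244.27 − 22.47 = 221.80 m.
Head difference: h(OW-5) − h(OW-9) = 227.02 − 221.80 = 5.22 m.
Hydraulic gradient: i = |Δh| / L = 5.22 / 1548.4 = 0.00337.

i ≈ 0.00337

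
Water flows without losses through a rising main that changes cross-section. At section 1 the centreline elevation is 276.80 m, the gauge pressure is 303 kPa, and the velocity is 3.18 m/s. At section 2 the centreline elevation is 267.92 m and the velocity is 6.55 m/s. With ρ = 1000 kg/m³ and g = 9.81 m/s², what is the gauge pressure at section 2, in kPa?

Pressure head at 1: ψ₁ = P₁/(ρg) = 303×1000 / (1000 × 9.81) = 30.89 m.
Velocity heads: v₁²/2g = 3.18²/19.62 = 0.515 m; v₂²/2g = 6.55²/19.62 = 2.187 m.
Total head H = z₁ + ψ₁ + v₁²/2g = 276.80 + 30.89 + 0.515 = 308.20 m.
ψ₂ = H − z₂ − v₂²/2g = 308.20 − 267.92 − 2.187 = 38.09 m.
P₂ = ρgψ₂ = 1000 × 9.81 × 38.09 ≈ 374 kPa.

P₂ ≈ 374 kPa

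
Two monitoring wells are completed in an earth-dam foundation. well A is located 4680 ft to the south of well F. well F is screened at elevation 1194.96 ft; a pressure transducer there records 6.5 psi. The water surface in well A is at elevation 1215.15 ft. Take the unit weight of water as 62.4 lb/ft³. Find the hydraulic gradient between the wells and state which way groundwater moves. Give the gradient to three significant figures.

i ≈ 0.00111; groundwater flows toward the north

Pressure head at well F: ψ = 144·P/γ = 144 × 6.5 / 62.4 = 15.00 ft.
Total head at well F: h = z + ψ = 1194.96 + 15.00 = 1209.96 ft.
Total head at well A: h = 1215.15 ft (water level in the piezometer is the total head).
Head difference: h(well F) − h(well A) = 1209.96 − 1215.15 = -5.19 ft.
Hydraulic gradient: i = |Δh| / L = 5.19 / 4680 = 0.00111.
Flow is from higher to lower head: from well A toward well F, i.e. toward the north.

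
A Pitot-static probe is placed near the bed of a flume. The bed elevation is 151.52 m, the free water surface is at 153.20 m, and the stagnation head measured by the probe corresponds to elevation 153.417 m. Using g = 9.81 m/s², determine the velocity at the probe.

Near the bed, under hydrostatic conditions, the piezometric head (z + ψ) equals the free-surface elevation, 153.20 m.
Velocity head = total − piezometric = 153.417 − 153.20 = 0.217 m.
v = √(2g·h_v) = √(2 × 9.81 × 0.217) = 2.06 m/s.

v ≈ 2.06 m/s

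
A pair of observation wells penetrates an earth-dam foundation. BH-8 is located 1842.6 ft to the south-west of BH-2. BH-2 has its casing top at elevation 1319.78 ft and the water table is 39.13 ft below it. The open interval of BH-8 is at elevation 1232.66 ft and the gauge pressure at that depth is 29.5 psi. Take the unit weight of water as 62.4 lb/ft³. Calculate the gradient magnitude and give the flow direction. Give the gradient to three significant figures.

Total head at BH-2: h = 1319.78 − 39.13 = 1280.65 ft.
Pressure head at BH-8: ψ = 144·P/γ = 144 × 29.5 / 62.4 = 68.08 ft.
Total head at BH-8: h = z + ψ = 1232.66 + 68.08 = 1300.74 ft.
Head difference: h(BH-2) − h(BH-8) = 1280.65 − 1300.74 = -20.09 ft.
Hydraulic gradient: i = |Δh| / L = 20.09 / 1842.6 = 0.0109.
Flow is from higher to lower head: from BH-8 toward BH-2, i.e. toward the north-east.

i ≈ 0.0109; groundwater flows toward the north-east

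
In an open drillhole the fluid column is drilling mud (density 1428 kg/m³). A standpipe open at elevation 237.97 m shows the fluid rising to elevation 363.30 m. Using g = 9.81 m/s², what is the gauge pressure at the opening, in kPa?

Pressure head ψ = h − z = 363.30 − 237.97 = 125.33 m.
P = ρgψ = 1428 × 9.81 × 125.33 = 1755708 Pa ≈ 1760 kPa.

P ≈ 1760 kPa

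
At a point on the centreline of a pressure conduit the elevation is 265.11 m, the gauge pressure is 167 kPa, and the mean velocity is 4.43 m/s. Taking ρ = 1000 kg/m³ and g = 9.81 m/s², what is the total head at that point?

Pressure head ψ = P/(ρg) = 167×1000 / (1000 × 9.81) = 17.02 m.
Velocity head = v²/(2g) = 4.43² / (2 × 9.81) = 1.000 m.
h = z + ψ + v²/(2g) = 265.11 + 17.02 + 1.000 = 283.13 m.

h ≈ 283.13 m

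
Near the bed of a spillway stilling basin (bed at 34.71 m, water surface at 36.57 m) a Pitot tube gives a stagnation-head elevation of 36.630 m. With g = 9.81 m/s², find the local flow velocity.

Near the bed, under hydrostatic conditions, the piezometric head (z + ψ) equals the free-surface elevation, 36.57 m.
Velocity head = total − piezometric = 36.630 − 36.57 = 0.060 m.
v = √(2g·h_v) = √(2 × 9.81 × 0.060) = 1.08 m/s.

v ≈ 1.08 m/s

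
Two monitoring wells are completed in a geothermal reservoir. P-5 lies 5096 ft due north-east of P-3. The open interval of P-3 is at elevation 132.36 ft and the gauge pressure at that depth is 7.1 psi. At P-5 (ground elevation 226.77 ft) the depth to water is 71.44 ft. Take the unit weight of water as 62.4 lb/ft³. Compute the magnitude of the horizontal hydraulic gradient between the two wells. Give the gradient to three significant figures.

Pressure head at P-3: ψ = 144·P/γ = 144 × 7.1 / 62.4 = 16.38 ft.
Total head at P-3: h = z + ψ = 132.36 + 16.38 = 148.74 ft.
Total head at P-5: h = 226.77 − 71.44 = 155.33 ft.
Head difference: h(P-3) − h(P-5) = 148.74 − 155.33 = -6.59 ft.
Hydraulic gradient: i = |Δh| / L = 6.59 / 5096 = 0.00129.

i ≈ 0.00129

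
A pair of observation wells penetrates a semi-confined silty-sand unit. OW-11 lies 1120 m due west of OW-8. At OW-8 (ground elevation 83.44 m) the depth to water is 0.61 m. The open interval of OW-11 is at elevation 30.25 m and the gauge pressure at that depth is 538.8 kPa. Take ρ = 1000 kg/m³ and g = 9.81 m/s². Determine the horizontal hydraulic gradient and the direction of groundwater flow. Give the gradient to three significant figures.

Total head at OW-8: h = 83.44 − 0.61 = 82.83 m.
Pressure head at OW-11: ψ = P/(ρg) = 538.8×1000 / (1000 × 9.81) = 54.92 m.
Total head at OW-11: h = z + ψ = 30.25 + 54.92 = 85.17 m.
Head difference: h(OW-8) − h(OW-11) = 82.83 − 85.17 = -2.34 m.
Hydraulic gradient: i = |Δh| / L = 2.34 / 1120 = 0.00209.
Flow is from higher to lower head: from OW-11 toward OW-8, i.e. toward the east.

i ≈ 0.00209; groundwater flows toward the east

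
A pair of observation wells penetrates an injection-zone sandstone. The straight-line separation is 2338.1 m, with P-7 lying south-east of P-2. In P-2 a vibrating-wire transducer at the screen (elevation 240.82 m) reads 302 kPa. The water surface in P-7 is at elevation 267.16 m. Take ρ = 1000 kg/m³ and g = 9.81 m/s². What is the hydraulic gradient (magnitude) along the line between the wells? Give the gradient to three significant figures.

i ≈ 0.00190

Pressure head at P-2: ψ = P/(ρg) = 302×1000 / (1000 × 9.81) = 30.78 m.
Total head at P-2: h = z + ψ = 240.82 + 30.78 = 271.60 m.
Total head at P-7: h = 267.16 m (water level in the piezometer is the total head).
Head difference: h(P-2) − h(P-7) = 271.60 − 267.16 = 4.44 m.
Hydraulic gradient: i = |Δh| / L = 4.44 / 2338.1 = 0.00190.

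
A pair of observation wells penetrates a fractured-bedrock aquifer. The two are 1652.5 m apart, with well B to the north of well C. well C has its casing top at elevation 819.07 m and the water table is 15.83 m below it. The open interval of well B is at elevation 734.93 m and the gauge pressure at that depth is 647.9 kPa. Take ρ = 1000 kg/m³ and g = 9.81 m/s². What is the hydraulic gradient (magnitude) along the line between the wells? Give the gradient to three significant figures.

Total head at well C: h = 819.07 − 15.83 = 803.24 m.
Pressure head at well B: ψ = P/(ρg) = 647.9×1000 / (1000 × 9.81) = 66.04 m.
Total head at well B: h = z + ψ = 734.93 + 66.04 = 800.97 m.
Head difference: h(well C) − h(well B) = 803.24 − 800.97 = 2.27 m.
Hydraulic gradient: i = |Δh| / L = 2.27 / 1652.5 = 0.00137.

i ≈ 0.00137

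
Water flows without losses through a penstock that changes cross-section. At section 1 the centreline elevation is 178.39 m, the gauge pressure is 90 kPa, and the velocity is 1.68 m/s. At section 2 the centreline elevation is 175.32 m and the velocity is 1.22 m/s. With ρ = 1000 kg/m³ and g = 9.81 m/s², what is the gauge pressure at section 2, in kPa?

P₂ ≈ 121 kPa

Pressure head at 1: ψ₁ = P₁/(ρg) = 90×1000 / (1000 × 9.81) = 9.17 m.
Velocity heads: v₁²/2g = 1.68²/19.62 = 0.144 m; v₂²/2g = 1.22²/19.62 = 0.076 m.
Total head H = z₁ + ψ₁ + v₁²/2g = 178.39 + 9.17 + 0.144 = 187.70 m.
ψ₂ = H − z₂ − v₂²/2g = 187.70 − 175.32 − 0.076 = 12.30 m.
P₂ = ρgψ₂ = 1000 × 9.81 × 12.30 ≈ 121 kPa.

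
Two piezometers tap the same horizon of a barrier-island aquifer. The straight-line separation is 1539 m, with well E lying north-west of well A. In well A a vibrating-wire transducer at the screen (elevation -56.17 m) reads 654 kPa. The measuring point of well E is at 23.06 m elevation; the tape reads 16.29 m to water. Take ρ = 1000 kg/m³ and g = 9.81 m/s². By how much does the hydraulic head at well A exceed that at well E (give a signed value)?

Δh ≈ 3.73 m

Pressure head at well A: ψ = P/(ρg) = 654×1000 / (1000 × 9.81) = 66.67 m.
Total head at well A: h = z + ψ = -56.17 + 66.67 = 10.50 m.
Total head at well E: h = 23.06 − 16.29 = 6.77 m.
Head difference: h(well A) − h(well E) = 10.50 − 6.77 = 3.73 m.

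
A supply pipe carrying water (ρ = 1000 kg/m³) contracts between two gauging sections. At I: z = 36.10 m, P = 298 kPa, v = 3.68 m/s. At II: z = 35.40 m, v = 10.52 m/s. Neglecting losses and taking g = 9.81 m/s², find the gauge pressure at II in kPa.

P₂ ≈ 256 kPa

Pressure head at I: ψ₁ = P₁/(ρg) = 298×1000 / (1000 × 9.81) = 30.38 m.
Velocity heads: v₁²/2g = 3.68²/19.62 = 0.690 m; v₂²/2g = 10.52²/19.62 = 5.641 m.
Total head H = z₁ + ψ₁ + v₁²/2g = 36.10 + 30.38 + 0.690 = 67.17 m.
ψ₂ = H − z₂ − v₂²/2g = 67.17 − 35.40 − 5.641 = 26.13 m.
P₂ = ρgψ₂ = 1000 × 9.81 × 26.13 ≈ 256 kPa.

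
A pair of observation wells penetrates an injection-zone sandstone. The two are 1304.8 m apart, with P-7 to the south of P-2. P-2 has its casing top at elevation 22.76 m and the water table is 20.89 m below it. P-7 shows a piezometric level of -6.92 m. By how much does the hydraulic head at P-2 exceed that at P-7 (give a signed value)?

Δh ≈ 8.79 m

Total head at P-2: h = 22.76 − 20.89 = 1.87 m.
Total head at P-7: h = -6.92 m (water level in the piezometer is the total head).
Head difference: h(P-2) − h(P-7) = 1.87 − (-6.92) = 8.79 m.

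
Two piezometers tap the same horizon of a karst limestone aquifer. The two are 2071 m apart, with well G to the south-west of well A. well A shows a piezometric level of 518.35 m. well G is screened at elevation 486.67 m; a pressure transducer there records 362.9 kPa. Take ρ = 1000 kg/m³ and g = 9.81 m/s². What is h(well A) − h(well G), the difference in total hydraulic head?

Δh ≈ -5.31 m

Total head at well A: h = 518.35 m (water level in the piezometer is the total head).
Pressure head at well G: ψ = P/(ρg) = 362.9×1000 / (1000 × 9.81) = 36.99 m.
Total head at well G: h = z + ψ = 486.67 + 36.99 = 523.66 m.
Head difference: h(well A) − h(well G) = 518.35 − 523.66 = -5.31 m.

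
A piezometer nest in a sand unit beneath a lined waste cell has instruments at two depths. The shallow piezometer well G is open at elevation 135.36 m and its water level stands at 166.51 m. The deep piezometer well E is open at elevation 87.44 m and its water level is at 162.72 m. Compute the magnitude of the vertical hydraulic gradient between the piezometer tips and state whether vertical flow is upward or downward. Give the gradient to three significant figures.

|i_v| ≈ 0.0791; vertical flow is downward

Total head at well G: h = 166.51 m (water level in the standpipe).
Total head at well E: h = 162.72 m.
Δh = h(well G) − h(well E) = 166.51 − 162.72 = 3.79 m.
Vertical separation Δz = 135.36 − 87.44 = 47.92 m.
|i_v| = |Δh| / Δz = 3.79 / 47.92 = 0.0791.
Head is higher in the shallow piezometer, so vertical flow is downward (recharge condition).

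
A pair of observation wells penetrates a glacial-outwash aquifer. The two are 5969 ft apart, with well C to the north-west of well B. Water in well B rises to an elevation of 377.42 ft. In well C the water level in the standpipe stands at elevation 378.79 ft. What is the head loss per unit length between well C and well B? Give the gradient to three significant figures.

i ≈ 0.000230 ft/ft

Total head at well B: h = 377.42 ft (water level in the piezometer is the total head).
Total head at well C: h = 378.79 ft (water level in the piezometer is the total head).
Head difference: h(well B) − h(well C) = 377.42 − 378.79 = -1.37 ft.
Hydraulic gradient: i = |Δh| / L = 1.37 / 5969 = 0.000230.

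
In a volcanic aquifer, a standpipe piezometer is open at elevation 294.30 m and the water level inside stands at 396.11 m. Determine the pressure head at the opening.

ψ ≈ 101.81 m

Total head h = 396.11 m (the water-surface elevation in the piezometer).
Pressure head ψ = h − z = 396.11 − 294.30 = 101.81 m.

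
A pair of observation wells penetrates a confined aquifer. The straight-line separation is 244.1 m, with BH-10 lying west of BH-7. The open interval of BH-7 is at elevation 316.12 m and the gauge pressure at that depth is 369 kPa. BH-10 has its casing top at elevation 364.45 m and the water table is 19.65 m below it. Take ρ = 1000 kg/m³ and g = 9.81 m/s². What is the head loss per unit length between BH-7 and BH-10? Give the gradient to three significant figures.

Pressure head at BH-7: ψ = P/(ρg) = 369×1000 / (1000 × 9.81) = 37.61 m.
Total head at BH-7: h = z + ψ = 316.12 + 37.61 = 353.73 m.
Total head at BH-10: h = 364.45 − 19.65 = 344.80 m.
Head difference: h(BH-7) − h(BH-10) = 353.73 − 344.80 = 8.93 m.
Hydraulic gradient: i = |Δh| / L = 8.93 / 244.1 = 0.0366.

i ≈ 0.0366 m/m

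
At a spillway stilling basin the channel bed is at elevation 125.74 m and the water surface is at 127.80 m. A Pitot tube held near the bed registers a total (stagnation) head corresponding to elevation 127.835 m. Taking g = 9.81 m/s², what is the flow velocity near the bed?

Near the bed, under hydrostatic conditions, the piezometric head (z + ψ) equals the free-surface elevation, 127.80 m.
Velocity head = total − piezometric = 127.835 − 127.80 = 0.035 m.
v = √(2g·h_v) = √(2 × 9.81 × 0.035) = 0.829 m/s.

v ≈ 0.829 m/s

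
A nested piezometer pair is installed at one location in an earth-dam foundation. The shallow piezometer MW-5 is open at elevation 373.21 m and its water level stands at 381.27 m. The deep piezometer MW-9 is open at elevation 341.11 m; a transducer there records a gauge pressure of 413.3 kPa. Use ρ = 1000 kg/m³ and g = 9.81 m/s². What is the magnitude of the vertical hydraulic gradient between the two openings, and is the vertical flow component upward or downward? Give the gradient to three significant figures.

Total head at MW-5: h = 381.27 m (water level in the standpipe).
Pressure head at MW-9: ψ = P/(ρg) = 413.3×1000 / (1000 × 9.81) = 42.13 m.
Total head at MW-9: h = z + ψ = 341.11 + 42.13 = 383.24 m.
Δh = h(MW-5) − h(MW-9) = 381.27 − 383.24 = -1.97 m.
Vertical separation Δz = 373.21 − 341.11 = 32.10 m.
|i_v| = |Δh| / Δz = 1.97 / 32.10 = 0.0614.
Head is higher in the deep piezometer, so vertical flow is upward (discharge condition).

|i_v| ≈ 0.0614; vertical flow is upward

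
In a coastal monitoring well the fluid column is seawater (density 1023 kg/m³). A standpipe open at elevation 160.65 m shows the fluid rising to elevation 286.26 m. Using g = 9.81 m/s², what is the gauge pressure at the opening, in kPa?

P ≈ 1260 kPa

Pressure head ψ = h − z = 286.26 − 160.65 = 125.61 m.
P = ρgψ = 1023 × 9.81 × 125.61 = 1260575 Pa ≈ 1260 kPa.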